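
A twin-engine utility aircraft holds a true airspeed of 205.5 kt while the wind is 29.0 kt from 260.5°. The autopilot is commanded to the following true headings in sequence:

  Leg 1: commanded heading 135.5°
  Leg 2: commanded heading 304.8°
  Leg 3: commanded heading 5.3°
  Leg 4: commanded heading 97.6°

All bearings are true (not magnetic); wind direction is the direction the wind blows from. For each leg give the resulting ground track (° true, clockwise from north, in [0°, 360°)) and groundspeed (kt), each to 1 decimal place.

Leg 1: heading 135.5°; drift -6.1° → track 129.4°, groundspeed 223.4 kt
Leg 2: heading 304.8°; drift +6.3° → track 311.1°, groundspeed 185.9 kt
Leg 3: heading 5.3°; drift +7.5° → track 12.8°, groundspeed 214.7 kt
Leg 4: heading 97.6°; drift -2.1° → track 95.5°, groundspeed 233.4 kt

Leg 1: track=129.4°, groundspeed=223.4 kt
Leg 2: track=311.1°, groundspeed=185.9 kt
Leg 3: track=12.8°, groundspeed=214.7 kt
Leg 4: track=95.5°, groundspeed=233.4 kt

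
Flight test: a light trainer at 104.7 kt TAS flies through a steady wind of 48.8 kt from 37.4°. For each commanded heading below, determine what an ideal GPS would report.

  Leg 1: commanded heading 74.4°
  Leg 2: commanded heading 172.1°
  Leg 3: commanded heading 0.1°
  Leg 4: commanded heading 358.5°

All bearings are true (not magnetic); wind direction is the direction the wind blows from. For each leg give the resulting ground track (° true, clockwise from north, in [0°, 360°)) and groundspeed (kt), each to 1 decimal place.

Leg 1: heading 74.4°; drift +24.1° → track 98.5°, groundspeed 72.0 kt
Leg 2: heading 172.1°; drift +14.0° → track 186.1°, groundspeed 143.3 kt
Leg 3: heading 0.1°; drift -24.2° → track 335.9°, groundspeed 72.2 kt
Leg 4: heading 358.5°; drift -24.7° → track 333.8°, groundspeed 73.4 kt

Leg 1: track=98.5°, groundspeed=72.0 kt
Leg 2: track=186.1°, groundspeed=143.3 kt
Leg 3: track=335.9°, groundspeed=72.2 kt
Leg 4: track=333.8°, groundspeed=73.4 kt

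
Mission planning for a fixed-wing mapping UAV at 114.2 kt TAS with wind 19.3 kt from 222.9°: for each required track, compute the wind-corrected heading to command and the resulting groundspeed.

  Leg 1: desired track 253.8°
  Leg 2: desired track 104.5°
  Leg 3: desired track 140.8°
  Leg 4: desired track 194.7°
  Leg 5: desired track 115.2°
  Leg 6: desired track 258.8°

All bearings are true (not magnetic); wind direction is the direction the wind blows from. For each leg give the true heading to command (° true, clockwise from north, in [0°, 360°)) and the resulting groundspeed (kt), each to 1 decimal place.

Leg 1: heading=248.8°, groundspeed=97.2 kt
Leg 2: heading=113.0°, groundspeed=122.1 kt
Leg 3: heading=150.4°, groundspeed=109.9 kt
Leg 4: heading=199.3°, groundspeed=96.8 kt
Leg 5: heading=124.5°, groundspeed=118.6 kt
Leg 6: heading=253.1°, groundspeed=98.0 kt

Leg 1: desired track 253.8°; wind correction -5.0° → command heading 248.8°, groundspeed 97.2 kt
Leg 2: desired track 104.5°; wind correction +8.5° → command heading 113.0°, groundspeed 122.1 kt
Leg 3: desired track 140.8°; wind correction +9.6° → command heading 150.4°, groundspeed 109.9 kt
Leg 4: desired track 194.7°; wind correction +4.6° → command heading 199.3°, groundspeed 96.8 kt
Leg 5: desired track 115.2°; wind correction +9.3° → command heading 124.5°, groundspeed 118.6 kt
Leg 6: desired track 258.8°; wind correction -5.7° → command heading 253.1°, groundspeed 98.0 kt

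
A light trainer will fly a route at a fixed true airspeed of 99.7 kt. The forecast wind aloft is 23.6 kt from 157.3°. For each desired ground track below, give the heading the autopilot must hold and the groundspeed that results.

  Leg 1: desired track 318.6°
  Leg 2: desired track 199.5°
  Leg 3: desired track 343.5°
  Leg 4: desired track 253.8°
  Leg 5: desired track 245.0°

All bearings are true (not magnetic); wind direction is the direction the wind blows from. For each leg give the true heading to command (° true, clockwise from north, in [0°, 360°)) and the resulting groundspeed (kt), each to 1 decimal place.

Leg 1: heading=314.2°, groundspeed=121.8 kt
Leg 2: heading=190.4°, groundspeed=80.9 kt
Leg 3: heading=345.0°, groundspeed=123.1 kt
Leg 4: heading=240.2°, groundspeed=99.6 kt
Leg 5: heading=231.3°, groundspeed=95.9 kt

Leg 1: desired track 318.6°; wind correction -4.4° → command heading 314.2°, groundspeed 121.8 kt
Leg 2: desired track 199.5°; wind correction -9.1° → command heading 190.4°, groundspeed 80.9 kt
Leg 3: desired track 343.5°; wind correction +1.5° → command heading 345.0°, groundspeed 123.1 kt
Leg 4: desired track 253.8°; wind correction -13.6° → command heading 240.2°, groundspeed 99.6 kt
Leg 5: desired track 245.0°; wind correction -13.7° → command heading 231.3°, groundspeed 95.9 kt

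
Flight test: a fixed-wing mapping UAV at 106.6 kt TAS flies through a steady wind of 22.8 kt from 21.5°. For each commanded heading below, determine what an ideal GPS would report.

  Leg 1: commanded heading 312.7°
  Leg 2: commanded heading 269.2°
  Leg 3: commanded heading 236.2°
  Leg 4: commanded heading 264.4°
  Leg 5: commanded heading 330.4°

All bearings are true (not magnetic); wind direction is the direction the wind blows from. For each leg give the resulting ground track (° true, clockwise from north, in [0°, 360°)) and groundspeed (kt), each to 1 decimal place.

Leg 1: track=300.5°, groundspeed=100.6 kt
Leg 2: track=258.8°, groundspeed=117.2 kt
Leg 3: track=230.3°, groundspeed=126.0 kt
Leg 4: track=254.6°, groundspeed=118.7 kt
Leg 5: track=319.5°, groundspeed=94.0 kt

Leg 1: heading 312.7°; drift -12.2° → track 300.5°, groundspeed 100.6 kt
Leg 2: heading 269.2°; drift -10.4° → track 258.8°, groundspeed 117.2 kt
Leg 3: heading 236.2°; drift -5.9° → track 230.3°, groundspeed 126.0 kt
Leg 4: heading 264.4°; drift -9.8° → track 254.6°, groundspeed 118.7 kt
Leg 5: heading 330.4°; drift -10.9° → track 319.5°, groundspeed 94.0 kt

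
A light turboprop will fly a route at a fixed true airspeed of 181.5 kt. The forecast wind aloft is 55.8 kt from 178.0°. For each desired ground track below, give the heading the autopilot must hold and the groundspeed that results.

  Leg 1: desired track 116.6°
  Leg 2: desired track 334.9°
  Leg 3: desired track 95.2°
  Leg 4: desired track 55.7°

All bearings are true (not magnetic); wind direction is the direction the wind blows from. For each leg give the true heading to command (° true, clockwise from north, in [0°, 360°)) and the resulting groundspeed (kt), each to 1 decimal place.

Leg 1: desired track 116.6°; wind correction +15.7° → command heading 132.3°, groundspeed 148.1 kt
Leg 2: desired track 334.9°; wind correction -6.9° → command heading 328.0°, groundspeed 231.5 kt
Leg 3: desired track 95.2°; wind correction +17.8° → command heading 113.0°, groundspeed 165.9 kt
Leg 4: desired track 55.7°; wind correction +15.1° → command heading 70.8°, groundspeed 205.1 kt

Leg 1: heading=132.3°, groundspeed=148.1 kt
Leg 2: heading=328.0°, groundspeed=231.5 kt
Leg 3: heading=113.0°, groundspeed=165.9 kt
Leg 4: heading=70.8°, groundspeed=205.1 kt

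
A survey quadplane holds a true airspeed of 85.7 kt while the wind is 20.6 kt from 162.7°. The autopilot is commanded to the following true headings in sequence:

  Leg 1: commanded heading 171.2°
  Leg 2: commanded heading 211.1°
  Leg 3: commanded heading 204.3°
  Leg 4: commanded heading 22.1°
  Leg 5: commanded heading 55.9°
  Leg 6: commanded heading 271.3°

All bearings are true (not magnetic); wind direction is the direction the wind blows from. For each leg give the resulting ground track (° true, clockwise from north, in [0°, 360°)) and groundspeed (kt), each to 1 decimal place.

Leg 1: heading 171.2°; drift +2.7° → track 173.9°, groundspeed 65.4 kt
Leg 2: heading 211.1°; drift +12.1° → track 223.2°, groundspeed 73.7 kt
Leg 3: heading 204.3°; drift +11.0° → track 215.3°, groundspeed 71.6 kt
Leg 4: heading 22.1°; drift -7.3° → track 14.8°, groundspeed 102.5 kt
Leg 5: heading 55.9°; drift -12.1° → track 43.8°, groundspeed 93.8 kt
Leg 6: heading 271.3°; drift +11.9° → track 283.2°, groundspeed 94.3 kt

Leg 1: track=173.9°, groundspeed=65.4 kt
Leg 2: track=223.2°, groundspeed=73.7 kt
Leg 3: track=215.3°, groundspeed=71.6 kt
Leg 4: track=14.8°, groundspeed=102.5 kt
Leg 5: track=43.8°, groundspeed=93.8 kt
Leg 6: track=283.2°, groundspeed=94.3 kt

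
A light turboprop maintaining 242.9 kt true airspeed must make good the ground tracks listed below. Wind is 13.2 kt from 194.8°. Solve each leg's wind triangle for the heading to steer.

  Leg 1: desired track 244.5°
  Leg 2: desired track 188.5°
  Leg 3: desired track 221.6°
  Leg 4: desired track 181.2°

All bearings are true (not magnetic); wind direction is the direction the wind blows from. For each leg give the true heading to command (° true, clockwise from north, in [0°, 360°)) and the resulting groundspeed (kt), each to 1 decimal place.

Leg 1: heading=242.1°, groundspeed=234.2 kt
Leg 2: heading=188.8°, groundspeed=229.8 kt
Leg 3: heading=220.2°, groundspeed=231.0 kt
Leg 4: heading=181.9°, groundspeed=230.1 kt

Leg 1: desired track 244.5°; wind correction -2.4° → command heading 242.1°, groundspeed 234.2 kt
Leg 2: desired track 188.5°; wind correction +0.3° → command heading 188.8°, groundspeed 229.8 kt
Leg 3: desired track 221.6°; wind correction -1.4° → command heading 220.2°, groundspeed 231.0 kt
Leg 4: desired track 181.2°; wind correction +0.7° → command heading 181.9°, groundspeed 230.1 kt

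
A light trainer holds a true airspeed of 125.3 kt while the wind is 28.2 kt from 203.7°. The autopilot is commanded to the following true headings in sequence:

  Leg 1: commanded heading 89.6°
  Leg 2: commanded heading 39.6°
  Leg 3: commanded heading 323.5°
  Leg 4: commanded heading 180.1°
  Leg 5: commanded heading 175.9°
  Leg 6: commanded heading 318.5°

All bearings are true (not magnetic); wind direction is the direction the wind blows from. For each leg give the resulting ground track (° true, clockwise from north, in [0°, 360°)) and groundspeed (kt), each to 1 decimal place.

Leg 1: track=78.9°, groundspeed=139.2 kt
Leg 2: track=36.7°, groundspeed=152.6 kt
Leg 3: track=333.5°, groundspeed=141.4 kt
Leg 4: track=173.6°, groundspeed=100.1 kt
Leg 5: track=168.4°, groundspeed=101.2 kt
Leg 6: track=329.1°, groundspeed=139.5 kt

Leg 1: heading 89.6°; drift -10.7° → track 78.9°, groundspeed 139.2 kt
Leg 2: heading 39.6°; drift -2.9° → track 36.7°, groundspeed 152.6 kt
Leg 3: heading 323.5°; drift +10.0° → track 333.5°, groundspeed 141.4 kt
Leg 4: heading 180.1°; drift -6.5° → track 173.6°, groundspeed 100.1 kt
Leg 5: heading 175.9°; drift -7.5° → track 168.4°, groundspeed 101.2 kt
Leg 6: heading 318.5°; drift +10.6° → track 329.1°, groundspeed 139.5 kt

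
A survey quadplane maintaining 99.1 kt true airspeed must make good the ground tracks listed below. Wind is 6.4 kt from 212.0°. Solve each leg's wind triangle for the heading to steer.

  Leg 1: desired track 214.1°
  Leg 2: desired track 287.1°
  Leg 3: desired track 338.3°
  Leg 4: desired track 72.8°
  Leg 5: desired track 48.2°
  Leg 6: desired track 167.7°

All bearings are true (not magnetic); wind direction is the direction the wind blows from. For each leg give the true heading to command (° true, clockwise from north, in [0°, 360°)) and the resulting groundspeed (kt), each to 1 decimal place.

Leg 1: desired track 214.1°; wind correction -0.1° → command heading 214.0°, groundspeed 92.7 kt
Leg 2: desired track 287.1°; wind correction -3.6° → command heading 283.5°, groundspeed 97.3 kt
Leg 3: desired track 338.3°; wind correction -3.0° → command heading 335.3°, groundspeed 102.8 kt
Leg 4: desired track 72.8°; wind correction +2.4° → command heading 75.2°, groundspeed 103.9 kt
Leg 5: desired track 48.2°; wind correction +1.0° → command heading 49.2°, groundspeed 105.2 kt
Leg 6: desired track 167.7°; wind correction +2.6° → command heading 170.3°, groundspeed 94.4 kt

Leg 1: heading=214.0°, groundspeed=92.7 kt
Leg 2: heading=283.5°, groundspeed=97.3 kt
Leg 3: heading=335.3°, groundspeed=102.8 kt
Leg 4: heading=75.2°, groundspeed=103.9 kt
Leg 5: heading=49.2°, groundspeed=105.2 kt
Leg 6: heading=170.3°, groundspeed=94.4 kt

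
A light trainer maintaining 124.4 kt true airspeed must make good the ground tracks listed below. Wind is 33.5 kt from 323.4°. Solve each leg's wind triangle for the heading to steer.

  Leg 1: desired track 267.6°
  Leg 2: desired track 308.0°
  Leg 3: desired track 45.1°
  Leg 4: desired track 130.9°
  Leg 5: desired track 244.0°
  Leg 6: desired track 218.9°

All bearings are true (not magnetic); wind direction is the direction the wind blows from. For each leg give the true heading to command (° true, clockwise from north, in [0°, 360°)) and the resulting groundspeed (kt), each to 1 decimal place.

Leg 1: heading=280.5°, groundspeed=102.4 kt
Leg 2: heading=312.1°, groundspeed=91.8 kt
Leg 3: heading=29.6°, groundspeed=115.1 kt
Leg 4: heading=127.6°, groundspeed=156.9 kt
Leg 5: heading=259.3°, groundspeed=113.8 kt
Leg 6: heading=234.0°, groundspeed=128.5 kt

Leg 1: desired track 267.6°; wind correction +12.9° → command heading 280.5°, groundspeed 102.4 kt
Leg 2: desired track 308.0°; wind correction +4.1° → command heading 312.1°, groundspeed 91.8 kt
Leg 3: desired track 45.1°; wind correction -15.5° → command heading 29.6°, groundspeed 115.1 kt
Leg 4: desired track 130.9°; wind correction -3.3° → command heading 127.6°, groundspeed 156.9 kt
Leg 5: desired track 244.0°; wind correction +15.3° → command heading 259.3°, groundspeed 113.8 kt
Leg 6: desired track 218.9°; wind correction +15.1° → command heading 234.0°, groundspeed 128.5 kt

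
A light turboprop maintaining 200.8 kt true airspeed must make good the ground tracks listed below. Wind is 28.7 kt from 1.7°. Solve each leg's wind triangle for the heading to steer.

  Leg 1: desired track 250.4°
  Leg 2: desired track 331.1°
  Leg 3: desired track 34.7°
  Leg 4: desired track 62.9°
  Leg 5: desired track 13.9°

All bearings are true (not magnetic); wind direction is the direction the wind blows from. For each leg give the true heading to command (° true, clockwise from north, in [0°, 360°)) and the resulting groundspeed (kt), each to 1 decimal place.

Leg 1: desired track 250.4°; wind correction +7.7° → command heading 258.1°, groundspeed 209.4 kt
Leg 2: desired track 331.1°; wind correction +4.2° → command heading 335.3°, groundspeed 175.6 kt
Leg 3: desired track 34.7°; wind correction -4.5° → command heading 30.2°, groundspeed 176.1 kt
Leg 4: desired track 62.9°; wind correction -7.2° → command heading 55.7°, groundspeed 185.4 kt
Leg 5: desired track 13.9°; wind correction -1.7° → command heading 12.2°, groundspeed 172.7 kt

Leg 1: heading=258.1°, groundspeed=209.4 kt
Leg 2: heading=335.3°, groundspeed=175.6 kt
Leg 3: heading=30.2°, groundspeed=176.1 kt
Leg 4: heading=55.7°, groundspeed=185.4 kt
Leg 5: heading=12.2°, groundspeed=172.7 kt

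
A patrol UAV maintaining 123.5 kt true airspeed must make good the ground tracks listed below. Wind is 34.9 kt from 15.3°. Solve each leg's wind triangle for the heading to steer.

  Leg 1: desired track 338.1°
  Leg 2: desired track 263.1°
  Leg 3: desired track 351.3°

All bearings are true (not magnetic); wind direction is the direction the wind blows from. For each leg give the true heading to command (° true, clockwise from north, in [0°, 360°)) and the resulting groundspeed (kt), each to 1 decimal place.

Leg 1: heading=347.9°, groundspeed=93.9 kt
Leg 2: heading=278.3°, groundspeed=132.4 kt
Leg 3: heading=357.9°, groundspeed=90.8 kt

Leg 1: desired track 338.1°; wind correction +9.8° → command heading 347.9°, groundspeed 93.9 kt
Leg 2: desired track 263.1°; wind correction +15.2° → command heading 278.3°, groundspeed 132.4 kt
Leg 3: desired track 351.3°; wind correction +6.6° → command heading 357.9°, groundspeed 90.8 kt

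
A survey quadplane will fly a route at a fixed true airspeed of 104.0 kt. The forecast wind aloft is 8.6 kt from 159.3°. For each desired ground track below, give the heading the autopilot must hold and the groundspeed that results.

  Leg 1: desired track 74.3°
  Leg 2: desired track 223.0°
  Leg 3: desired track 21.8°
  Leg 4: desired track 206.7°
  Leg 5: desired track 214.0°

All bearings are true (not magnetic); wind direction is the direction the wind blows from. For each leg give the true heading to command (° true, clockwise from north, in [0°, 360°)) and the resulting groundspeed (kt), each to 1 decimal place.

Leg 1: heading=79.0°, groundspeed=102.9 kt
Leg 2: heading=218.7°, groundspeed=99.9 kt
Leg 3: heading=25.0°, groundspeed=110.2 kt
Leg 4: heading=203.2°, groundspeed=98.0 kt
Leg 5: heading=210.1°, groundspeed=98.8 kt

Leg 1: desired track 74.3°; wind correction +4.7° → command heading 79.0°, groundspeed 102.9 kt
Leg 2: desired track 223.0°; wind correction -4.3° → command heading 218.7°, groundspeed 99.9 kt
Leg 3: desired track 21.8°; wind correction +3.2° → command heading 25.0°, groundspeed 110.2 kt
Leg 4: desired track 206.7°; wind correction -3.5° → command heading 203.2°, groundspeed 98.0 kt
Leg 5: desired track 214.0°; wind correction -3.9° → command heading 210.1°, groundspeed 98.8 kt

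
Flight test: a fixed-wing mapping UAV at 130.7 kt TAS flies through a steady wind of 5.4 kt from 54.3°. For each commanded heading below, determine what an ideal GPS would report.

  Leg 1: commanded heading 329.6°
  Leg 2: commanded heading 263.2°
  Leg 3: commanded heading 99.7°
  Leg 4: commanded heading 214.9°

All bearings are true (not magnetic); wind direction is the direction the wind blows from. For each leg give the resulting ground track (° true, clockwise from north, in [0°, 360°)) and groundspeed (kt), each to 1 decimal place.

Leg 1: heading 329.6°; drift -2.4° → track 327.2°, groundspeed 130.3 kt
Leg 2: heading 263.2°; drift -1.1° → track 262.1°, groundspeed 135.5 kt
Leg 3: heading 99.7°; drift +1.7° → track 101.4°, groundspeed 127.0 kt
Leg 4: heading 214.9°; drift +0.8° → track 215.7°, groundspeed 135.8 kt

Leg 1: track=327.2°, groundspeed=130.3 kt
Leg 2: track=262.1°, groundspeed=135.5 kt
Leg 3: track=101.4°, groundspeed=127.0 kt
Leg 4: track=215.7°, groundspeed=135.8 kt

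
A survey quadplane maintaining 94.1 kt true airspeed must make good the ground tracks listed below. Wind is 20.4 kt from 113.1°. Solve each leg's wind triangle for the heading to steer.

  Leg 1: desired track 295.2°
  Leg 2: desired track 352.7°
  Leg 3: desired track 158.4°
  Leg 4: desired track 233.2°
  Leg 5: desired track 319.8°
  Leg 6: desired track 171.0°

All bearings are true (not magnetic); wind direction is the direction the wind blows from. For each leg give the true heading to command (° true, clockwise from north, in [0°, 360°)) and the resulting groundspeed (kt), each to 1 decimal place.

Leg 1: desired track 295.2°; wind correction +0.5° → command heading 295.7°, groundspeed 114.5 kt
Leg 2: desired track 352.7°; wind correction +10.8° → command heading 3.5°, groundspeed 102.8 kt
Leg 3: desired track 158.4°; wind correction -8.9° → command heading 149.5°, groundspeed 78.6 kt
Leg 4: desired track 233.2°; wind correction -10.8° → command heading 222.4°, groundspeed 102.7 kt
Leg 5: desired track 319.8°; wind correction +5.6° → command heading 325.4°, groundspeed 111.9 kt
Leg 6: desired track 171.0°; wind correction -10.6° → command heading 160.4°, groundspeed 81.7 kt

Leg 1: heading=295.7°, groundspeed=114.5 kt
Leg 2: heading=3.5°, groundspeed=102.8 kt
Leg 3: heading=149.5°, groundspeed=78.6 kt
Leg 4: heading=222.4°, groundspeed=102.7 kt
Leg 5: heading=325.4°, groundspeed=111.9 kt
Leg 6: heading=160.4°, groundspeed=81.7 kt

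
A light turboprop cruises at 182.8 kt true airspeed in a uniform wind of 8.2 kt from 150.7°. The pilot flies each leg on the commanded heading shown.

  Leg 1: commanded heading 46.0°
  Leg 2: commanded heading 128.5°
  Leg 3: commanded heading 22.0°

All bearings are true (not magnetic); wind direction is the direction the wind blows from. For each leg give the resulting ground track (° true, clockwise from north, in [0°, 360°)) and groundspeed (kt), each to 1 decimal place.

Leg 1: heading 46.0°; drift -2.5° → track 43.5°, groundspeed 185.1 kt
Leg 2: heading 128.5°; drift -1.0° → track 127.5°, groundspeed 175.2 kt
Leg 3: heading 22.0°; drift -2.0° → track 20.0°, groundspeed 188.0 kt

Leg 1: track=43.5°, groundspeed=185.1 kt
Leg 2: track=127.5°, groundspeed=175.2 kt
Leg 3: track=20.0°, groundspeed=188.0 kt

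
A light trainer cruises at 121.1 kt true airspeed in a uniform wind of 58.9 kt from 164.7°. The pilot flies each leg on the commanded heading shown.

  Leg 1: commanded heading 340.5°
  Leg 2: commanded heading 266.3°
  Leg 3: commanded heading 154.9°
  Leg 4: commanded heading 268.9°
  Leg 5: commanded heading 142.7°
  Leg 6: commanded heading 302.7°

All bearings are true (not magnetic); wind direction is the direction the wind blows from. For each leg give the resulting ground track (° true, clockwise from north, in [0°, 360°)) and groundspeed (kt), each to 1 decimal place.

Leg 1: track=341.9°, groundspeed=179.9 kt
Leg 2: track=289.8°, groundspeed=144.9 kt
Leg 3: track=145.9°, groundspeed=63.9 kt
Leg 4: track=291.7°, groundspeed=147.1 kt
Leg 5: track=124.3°, groundspeed=70.1 kt
Leg 6: track=316.1°, groundspeed=169.5 kt

Leg 1: heading 340.5°; drift +1.4° → track 341.9°, groundspeed 179.9 kt
Leg 2: heading 266.3°; drift +23.5° → track 289.8°, groundspeed 144.9 kt
Leg 3: heading 154.9°; drift -9.0° → track 145.9°, groundspeed 63.9 kt
Leg 4: heading 268.9°; drift +22.8° → track 291.7°, groundspeed 147.1 kt
Leg 5: heading 142.7°; drift -18.4° → track 124.3°, groundspeed 70.1 kt
Leg 6: heading 302.7°; drift +13.4° → track 316.1°, groundspeed 169.5 kt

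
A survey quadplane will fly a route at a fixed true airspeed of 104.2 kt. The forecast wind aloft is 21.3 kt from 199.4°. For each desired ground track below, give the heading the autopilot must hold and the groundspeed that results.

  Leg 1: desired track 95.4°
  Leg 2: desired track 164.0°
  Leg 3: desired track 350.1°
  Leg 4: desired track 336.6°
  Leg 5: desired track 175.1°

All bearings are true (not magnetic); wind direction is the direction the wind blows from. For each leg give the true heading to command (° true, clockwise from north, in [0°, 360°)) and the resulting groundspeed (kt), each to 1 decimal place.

Leg 1: desired track 95.4°; wind correction +11.4° → command heading 106.8°, groundspeed 107.3 kt
Leg 2: desired track 164.0°; wind correction +6.8° → command heading 170.8°, groundspeed 86.1 kt
Leg 3: desired track 350.1°; wind correction -5.7° → command heading 344.4°, groundspeed 122.3 kt
Leg 4: desired track 336.6°; wind correction -8.0° → command heading 328.6°, groundspeed 118.8 kt
Leg 5: desired track 175.1°; wind correction +4.8° → command heading 179.9°, groundspeed 84.4 kt

Leg 1: heading=106.8°, groundspeed=107.3 kt
Leg 2: heading=170.8°, groundspeed=86.1 kt
Leg 3: heading=344.4°, groundspeed=122.3 kt
Leg 4: heading=328.6°, groundspeed=118.8 kt
Leg 5: heading=179.9°, groundspeed=84.4 kt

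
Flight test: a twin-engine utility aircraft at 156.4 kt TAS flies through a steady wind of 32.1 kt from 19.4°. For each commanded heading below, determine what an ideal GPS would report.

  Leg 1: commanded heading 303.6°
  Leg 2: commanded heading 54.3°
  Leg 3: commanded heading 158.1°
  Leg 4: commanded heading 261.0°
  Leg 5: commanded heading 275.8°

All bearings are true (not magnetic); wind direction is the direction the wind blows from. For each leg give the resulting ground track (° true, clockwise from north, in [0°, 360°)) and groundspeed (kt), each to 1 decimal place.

Leg 1: heading 303.6°; drift -11.8° → track 291.8°, groundspeed 151.8 kt
Leg 2: heading 54.3°; drift +8.0° → track 62.3°, groundspeed 131.4 kt
Leg 3: heading 158.1°; drift +6.7° → track 164.8°, groundspeed 181.8 kt
Leg 4: heading 261.0°; drift -9.3° → track 251.7°, groundspeed 174.0 kt
Leg 5: heading 275.8°; drift -10.8° → track 265.0°, groundspeed 166.9 kt

Leg 1: track=291.8°, groundspeed=151.8 kt
Leg 2: track=62.3°, groundspeed=131.4 kt
Leg 3: track=164.8°, groundspeed=181.8 kt
Leg 4: track=251.7°, groundspeed=174.0 kt
Leg 5: track=265.0°, groundspeed=166.9 kt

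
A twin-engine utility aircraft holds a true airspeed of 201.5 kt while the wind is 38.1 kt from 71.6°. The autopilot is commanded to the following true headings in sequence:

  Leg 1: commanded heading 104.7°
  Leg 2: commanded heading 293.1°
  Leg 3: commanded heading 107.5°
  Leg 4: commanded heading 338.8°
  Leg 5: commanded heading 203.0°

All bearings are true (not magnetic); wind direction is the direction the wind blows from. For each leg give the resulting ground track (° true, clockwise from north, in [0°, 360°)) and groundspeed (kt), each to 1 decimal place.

Leg 1: heading 104.7°; drift +7.0° → track 111.7°, groundspeed 170.9 kt
Leg 2: heading 293.1°; drift -6.3° → track 286.8°, groundspeed 231.4 kt
Leg 3: heading 107.5°; drift +7.5° → track 115.0°, groundspeed 172.1 kt
Leg 4: heading 338.8°; drift -10.6° → track 328.2°, groundspeed 206.9 kt
Leg 5: heading 203.0°; drift +7.2° → track 210.2°, groundspeed 228.5 kt

Leg 1: track=111.7°, groundspeed=170.9 kt
Leg 2: track=286.8°, groundspeed=231.4 kt
Leg 3: track=115.0°, groundspeed=172.1 kt
Leg 4: track=328.2°, groundspeed=206.9 kt
Leg 5: track=210.2°, groundspeed=228.5 kt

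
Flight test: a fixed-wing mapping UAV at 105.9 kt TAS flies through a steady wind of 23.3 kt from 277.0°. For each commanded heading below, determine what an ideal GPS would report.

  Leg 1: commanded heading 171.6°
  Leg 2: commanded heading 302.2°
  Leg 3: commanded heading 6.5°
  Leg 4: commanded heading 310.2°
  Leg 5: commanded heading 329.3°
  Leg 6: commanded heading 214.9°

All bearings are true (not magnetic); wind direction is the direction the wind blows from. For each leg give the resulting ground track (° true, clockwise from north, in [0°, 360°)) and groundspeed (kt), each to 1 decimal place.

Leg 1: track=160.3°, groundspeed=114.3 kt
Leg 2: track=308.9°, groundspeed=85.4 kt
Leg 3: track=18.9°, groundspeed=108.2 kt
Leg 4: track=318.6°, groundspeed=87.3 kt
Leg 5: track=340.7°, groundspeed=93.5 kt
Leg 6: track=202.7°, groundspeed=97.2 kt

Leg 1: heading 171.6°; drift -11.3° → track 160.3°, groundspeed 114.3 kt
Leg 2: heading 302.2°; drift +6.7° → track 308.9°, groundspeed 85.4 kt
Leg 3: heading 6.5°; drift +12.4° → track 18.9°, groundspeed 108.2 kt
Leg 4: heading 310.2°; drift +8.4° → track 318.6°, groundspeed 87.3 kt
Leg 5: heading 329.3°; drift +11.4° → track 340.7°, groundspeed 93.5 kt
Leg 6: heading 214.9°; drift -12.2° → track 202.7°, groundspeed 97.2 kt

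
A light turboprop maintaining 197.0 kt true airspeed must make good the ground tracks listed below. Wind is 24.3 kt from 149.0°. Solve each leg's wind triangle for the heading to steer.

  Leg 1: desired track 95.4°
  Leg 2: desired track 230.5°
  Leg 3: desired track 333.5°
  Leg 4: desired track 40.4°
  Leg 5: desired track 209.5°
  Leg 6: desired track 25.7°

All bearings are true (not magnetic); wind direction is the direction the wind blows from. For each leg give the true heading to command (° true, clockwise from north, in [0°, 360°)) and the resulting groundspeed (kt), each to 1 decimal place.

Leg 1: desired track 95.4°; wind correction +5.7° → command heading 101.1°, groundspeed 181.6 kt
Leg 2: desired track 230.5°; wind correction -7.0° → command heading 223.5°, groundspeed 191.9 kt
Leg 3: desired track 333.5°; wind correction +0.6° → command heading 334.1°, groundspeed 221.2 kt
Leg 4: desired track 40.4°; wind correction +6.7° → command heading 47.1°, groundspeed 203.4 kt
Leg 5: desired track 209.5°; wind correction -6.2° → command heading 203.3°, groundspeed 183.9 kt
Leg 6: desired track 25.7°; wind correction +5.9° → command heading 31.6°, groundspeed 209.3 kt

Leg 1: heading=101.1°, groundspeed=181.6 kt
Leg 2: heading=223.5°, groundspeed=191.9 kt
Leg 3: heading=334.1°, groundspeed=221.2 kt
Leg 4: heading=47.1°, groundspeed=203.4 kt
Leg 5: heading=203.3°, groundspeed=183.9 kt
Leg 6: heading=31.6°, groundspeed=209.3 kt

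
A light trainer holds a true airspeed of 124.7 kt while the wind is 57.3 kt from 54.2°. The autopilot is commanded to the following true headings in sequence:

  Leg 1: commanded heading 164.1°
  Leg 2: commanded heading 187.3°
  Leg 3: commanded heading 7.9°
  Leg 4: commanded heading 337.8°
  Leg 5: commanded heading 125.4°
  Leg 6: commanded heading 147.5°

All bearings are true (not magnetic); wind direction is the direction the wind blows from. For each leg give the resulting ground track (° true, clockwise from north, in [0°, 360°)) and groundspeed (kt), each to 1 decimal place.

Leg 1: heading 164.1°; drift +20.5° → track 184.6°, groundspeed 153.9 kt
Leg 2: heading 187.3°; drift +14.3° → track 201.6°, groundspeed 169.1 kt
Leg 3: heading 7.9°; drift -26.0° → track 341.9°, groundspeed 94.7 kt
Leg 4: heading 337.8°; drift -26.6° → track 311.2°, groundspeed 124.4 kt
Leg 5: heading 125.4°; drift +27.0° → track 152.4°, groundspeed 119.3 kt
Leg 6: heading 147.5°; drift +24.1° → track 171.6°, groundspeed 140.2 kt

Leg 1: track=184.6°, groundspeed=153.9 kt
Leg 2: track=201.6°, groundspeed=169.1 kt
Leg 3: track=341.9°, groundspeed=94.7 kt
Leg 4: track=311.2°, groundspeed=124.4 kt
Leg 5: track=152.4°, groundspeed=119.3 kt
Leg 6: track=171.6°, groundspeed=140.2 kt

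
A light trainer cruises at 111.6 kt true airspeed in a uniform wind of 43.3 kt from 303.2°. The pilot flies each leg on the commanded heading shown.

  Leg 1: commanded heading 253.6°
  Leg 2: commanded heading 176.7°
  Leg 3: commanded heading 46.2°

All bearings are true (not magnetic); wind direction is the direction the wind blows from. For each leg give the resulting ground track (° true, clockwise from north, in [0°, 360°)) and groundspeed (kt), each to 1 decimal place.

Leg 1: track=232.1°, groundspeed=89.8 kt
Leg 2: track=162.5°, groundspeed=141.7 kt
Leg 3: track=65.4°, groundspeed=128.5 kt

Leg 1: heading 253.6°; drift -21.5° → track 232.1°, groundspeed 89.8 kt
Leg 2: heading 176.7°; drift -14.2° → track 162.5°, groundspeed 141.7 kt
Leg 3: heading 46.2°; drift +19.2° → track 65.4°, groundspeed 128.5 kt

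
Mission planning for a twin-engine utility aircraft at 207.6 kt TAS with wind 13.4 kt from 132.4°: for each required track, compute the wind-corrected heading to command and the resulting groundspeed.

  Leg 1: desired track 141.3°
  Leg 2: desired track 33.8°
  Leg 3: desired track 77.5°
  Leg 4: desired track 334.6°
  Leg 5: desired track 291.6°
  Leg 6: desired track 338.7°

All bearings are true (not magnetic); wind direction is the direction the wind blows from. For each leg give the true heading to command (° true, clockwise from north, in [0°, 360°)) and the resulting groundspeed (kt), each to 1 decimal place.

Leg 1: desired track 141.3°; wind correction -0.6° → command heading 140.7°, groundspeed 194.4 kt
Leg 2: desired track 33.8°; wind correction +3.7° → command heading 37.5°, groundspeed 209.2 kt
Leg 3: desired track 77.5°; wind correction +3.0° → command heading 80.5°, groundspeed 199.6 kt
Leg 4: desired track 334.6°; wind correction +1.4° → command heading 336.0°, groundspeed 219.9 kt
Leg 5: desired track 291.6°; wind correction -1.3° → command heading 290.3°, groundspeed 220.1 kt
Leg 6: desired track 338.7°; wind correction +1.6° → command heading 340.3°, groundspeed 219.5 kt

Leg 1: heading=140.7°, groundspeed=194.4 kt
Leg 2: heading=37.5°, groundspeed=209.2 kt
Leg 3: heading=80.5°, groundspeed=199.6 kt
Leg 4: heading=336.0°, groundspeed=219.9 kt
Leg 5: heading=290.3°, groundspeed=220.1 kt
Leg 6: heading=340.3°, groundspeed=219.5 kt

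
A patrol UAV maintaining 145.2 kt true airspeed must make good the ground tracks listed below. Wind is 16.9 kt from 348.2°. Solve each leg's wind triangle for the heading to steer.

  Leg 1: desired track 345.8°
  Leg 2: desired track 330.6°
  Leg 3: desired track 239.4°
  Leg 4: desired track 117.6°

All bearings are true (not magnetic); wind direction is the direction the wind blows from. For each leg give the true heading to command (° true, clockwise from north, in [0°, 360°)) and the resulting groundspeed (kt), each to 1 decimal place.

Leg 1: heading=346.1°, groundspeed=128.3 kt
Leg 2: heading=332.6°, groundspeed=129.0 kt
Leg 3: heading=245.7°, groundspeed=149.8 kt
Leg 4: heading=112.4°, groundspeed=155.3 kt

Leg 1: desired track 345.8°; wind correction +0.3° → command heading 346.1°, groundspeed 128.3 kt
Leg 2: desired track 330.6°; wind correction +2.0° → command heading 332.6°, groundspeed 129.0 kt
Leg 3: desired track 239.4°; wind correction +6.3° → command heading 245.7°, groundspeed 149.8 kt
Leg 4: desired track 117.6°; wind correction -5.2° → command heading 112.4°, groundspeed 155.3 kt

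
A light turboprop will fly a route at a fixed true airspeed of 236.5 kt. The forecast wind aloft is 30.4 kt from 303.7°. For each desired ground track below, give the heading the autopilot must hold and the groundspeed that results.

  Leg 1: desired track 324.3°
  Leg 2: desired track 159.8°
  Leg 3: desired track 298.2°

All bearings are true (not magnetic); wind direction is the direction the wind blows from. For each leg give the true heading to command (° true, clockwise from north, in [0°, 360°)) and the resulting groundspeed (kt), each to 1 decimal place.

Leg 1: desired track 324.3°; wind correction -2.6° → command heading 321.7°, groundspeed 207.8 kt
Leg 2: desired track 159.8°; wind correction +4.3° → command heading 164.1°, groundspeed 260.4 kt
Leg 3: desired track 298.2°; wind correction +0.7° → command heading 298.9°, groundspeed 206.2 kt

Leg 1: heading=321.7°, groundspeed=207.8 kt
Leg 2: heading=164.1°, groundspeed=260.4 kt
Leg 3: heading=298.9°, groundspeed=206.2 kt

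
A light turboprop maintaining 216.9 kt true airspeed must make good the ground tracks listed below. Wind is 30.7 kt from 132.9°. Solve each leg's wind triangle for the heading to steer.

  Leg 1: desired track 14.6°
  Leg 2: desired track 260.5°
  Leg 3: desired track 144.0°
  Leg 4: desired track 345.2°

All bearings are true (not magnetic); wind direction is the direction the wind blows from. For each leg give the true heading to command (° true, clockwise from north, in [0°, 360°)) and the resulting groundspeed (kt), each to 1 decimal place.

Leg 1: heading=21.8°, groundspeed=229.8 kt
Leg 2: heading=254.1°, groundspeed=234.3 kt
Leg 3: heading=142.4°, groundspeed=186.7 kt
Leg 4: heading=349.5°, groundspeed=242.2 kt

Leg 1: desired track 14.6°; wind correction +7.2° → command heading 21.8°, groundspeed 229.8 kt
Leg 2: desired track 260.5°; wind correction -6.4° → command heading 254.1°, groundspeed 234.3 kt
Leg 3: desired track 144.0°; wind correction -1.6° → command heading 142.4°, groundspeed 186.7 kt
Leg 4: desired track 345.2°; wind correction +4.3° → command heading 349.5°, groundspeed 242.2 kt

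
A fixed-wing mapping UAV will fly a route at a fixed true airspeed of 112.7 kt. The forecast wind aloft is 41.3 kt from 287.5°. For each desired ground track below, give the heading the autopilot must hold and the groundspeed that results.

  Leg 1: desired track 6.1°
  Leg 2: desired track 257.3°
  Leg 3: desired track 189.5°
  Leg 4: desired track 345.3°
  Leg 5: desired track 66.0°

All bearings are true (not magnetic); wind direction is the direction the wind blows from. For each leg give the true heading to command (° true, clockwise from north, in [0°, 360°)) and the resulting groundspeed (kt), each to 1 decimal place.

Leg 1: desired track 6.1°; wind correction -21.1° → command heading 345.0°, groundspeed 97.0 kt
Leg 2: desired track 257.3°; wind correction +10.6° → command heading 267.9°, groundspeed 75.1 kt
Leg 3: desired track 189.5°; wind correction +21.3° → command heading 210.8°, groundspeed 110.8 kt
Leg 4: desired track 345.3°; wind correction -18.1° → command heading 327.2°, groundspeed 85.1 kt
Leg 5: desired track 66.0°; wind correction -14.1° → command heading 51.9°, groundspeed 140.3 kt

Leg 1: heading=345.0°, groundspeed=97.0 kt
Leg 2: heading=267.9°, groundspeed=75.1 kt
Leg 3: heading=210.8°, groundspeed=110.8 kt
Leg 4: heading=327.2°, groundspeed=85.1 kt
Leg 5: heading=51.9°, groundspeed=140.3 kt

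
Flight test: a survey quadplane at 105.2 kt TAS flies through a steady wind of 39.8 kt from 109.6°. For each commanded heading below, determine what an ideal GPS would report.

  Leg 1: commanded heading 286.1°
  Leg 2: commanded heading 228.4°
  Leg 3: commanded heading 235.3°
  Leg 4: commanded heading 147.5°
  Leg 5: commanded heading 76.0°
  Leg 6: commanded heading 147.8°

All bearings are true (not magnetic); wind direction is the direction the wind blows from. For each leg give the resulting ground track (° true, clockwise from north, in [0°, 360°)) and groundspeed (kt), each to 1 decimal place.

Leg 1: track=287.1°, groundspeed=144.9 kt
Leg 2: track=244.1°, groundspeed=129.2 kt
Leg 3: track=249.4°, groundspeed=132.4 kt
Leg 4: track=165.8°, groundspeed=77.7 kt
Leg 5: track=59.0°, groundspeed=75.3 kt
Leg 6: track=166.2°, groundspeed=77.9 kt

Leg 1: heading 286.1°; drift +1.0° → track 287.1°, groundspeed 144.9 kt
Leg 2: heading 228.4°; drift +15.7° → track 244.1°, groundspeed 129.2 kt
Leg 3: heading 235.3°; drift +14.1° → track 249.4°, groundspeed 132.4 kt
Leg 4: heading 147.5°; drift +18.3° → track 165.8°, groundspeed 77.7 kt
Leg 5: heading 76.0°; drift -17.0° → track 59.0°, groundspeed 75.3 kt
Leg 6: heading 147.8°; drift +18.4° → track 166.2°, groundspeed 77.9 kt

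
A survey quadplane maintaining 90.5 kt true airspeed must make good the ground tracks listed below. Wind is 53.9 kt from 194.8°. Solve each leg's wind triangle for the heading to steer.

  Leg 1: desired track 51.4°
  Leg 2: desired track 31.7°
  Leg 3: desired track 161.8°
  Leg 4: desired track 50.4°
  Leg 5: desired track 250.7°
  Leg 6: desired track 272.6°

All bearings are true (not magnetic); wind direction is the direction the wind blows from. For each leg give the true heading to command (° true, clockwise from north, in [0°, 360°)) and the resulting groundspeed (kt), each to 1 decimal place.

Leg 1: heading=72.2°, groundspeed=127.9 kt
Leg 2: heading=41.7°, groundspeed=140.7 kt
Leg 3: heading=180.7°, groundspeed=40.4 kt
Leg 4: heading=70.7°, groundspeed=128.7 kt
Leg 5: heading=221.2°, groundspeed=48.5 kt
Leg 6: heading=237.0°, groundspeed=62.2 kt

Leg 1: desired track 51.4°; wind correction +20.8° → command heading 72.2°, groundspeed 127.9 kt
Leg 2: desired track 31.7°; wind correction +10.0° → command heading 41.7°, groundspeed 140.7 kt
Leg 3: desired track 161.8°; wind correction +18.9° → command heading 180.7°, groundspeed 40.4 kt
Leg 4: desired track 50.4°; wind correction +20.3° → command heading 70.7°, groundspeed 128.7 kt
Leg 5: desired track 250.7°; wind correction -29.5° → command heading 221.2°, groundspeed 48.5 kt
Leg 6: desired track 272.6°; wind correction -35.6° → command heading 237.0°, groundspeed 62.2 kt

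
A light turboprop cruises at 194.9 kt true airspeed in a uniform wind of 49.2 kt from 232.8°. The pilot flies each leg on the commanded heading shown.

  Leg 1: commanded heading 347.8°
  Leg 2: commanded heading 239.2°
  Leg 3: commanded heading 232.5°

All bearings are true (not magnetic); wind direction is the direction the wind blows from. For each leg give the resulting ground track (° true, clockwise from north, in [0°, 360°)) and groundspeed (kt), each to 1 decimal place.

Leg 1: track=359.5°, groundspeed=220.3 kt
Leg 2: track=241.4°, groundspeed=146.1 kt
Leg 3: track=232.4°, groundspeed=145.7 kt

Leg 1: heading 347.8°; drift +11.7° → track 359.5°, groundspeed 220.3 kt
Leg 2: heading 239.2°; drift +2.2° → track 241.4°, groundspeed 146.1 kt
Leg 3: heading 232.5°; drift -0.1° → track 232.4°, groundspeed 145.7 kt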